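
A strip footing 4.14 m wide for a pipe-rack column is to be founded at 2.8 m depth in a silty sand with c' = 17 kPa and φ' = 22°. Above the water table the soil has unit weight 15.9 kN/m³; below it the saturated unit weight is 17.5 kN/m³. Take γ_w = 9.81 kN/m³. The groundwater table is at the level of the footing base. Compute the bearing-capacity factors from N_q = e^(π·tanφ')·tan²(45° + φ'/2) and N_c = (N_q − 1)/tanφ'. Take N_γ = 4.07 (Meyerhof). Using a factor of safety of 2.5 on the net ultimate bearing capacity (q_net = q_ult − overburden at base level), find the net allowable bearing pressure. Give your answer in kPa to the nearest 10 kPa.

q_all(net) ≈ 260 kPa

N_q = e^(π·tan22°)·tan²(56°) = 7.82; N_c = (N_q − 1)/tanφ' = 16.88.
q = γ·D_f = 15.9 × 2.8 = 44.52 kPa.
For the ½γBN_γ term take γ' = 17.5 − 9.81 = 7.69 kN/m³ (soil below base is submerged).
c·N_c = 17 × 16.883 = 287.01 kPa
q·N_q = 44.52 × 7.8211 = 348.2 kPa
0.5·γ·B·N_γ = 0.5 × 7.69 × 4.14 × 4.07 = 64.787 kPa
q_ult = 287.01 + 348.2 + 64.787 = 699.99 kPa.
q_net = 699.99 − 44.52 = 655.47 kPa.
q_all(net) = 655.47 / 2.5 = 262.19 kPa.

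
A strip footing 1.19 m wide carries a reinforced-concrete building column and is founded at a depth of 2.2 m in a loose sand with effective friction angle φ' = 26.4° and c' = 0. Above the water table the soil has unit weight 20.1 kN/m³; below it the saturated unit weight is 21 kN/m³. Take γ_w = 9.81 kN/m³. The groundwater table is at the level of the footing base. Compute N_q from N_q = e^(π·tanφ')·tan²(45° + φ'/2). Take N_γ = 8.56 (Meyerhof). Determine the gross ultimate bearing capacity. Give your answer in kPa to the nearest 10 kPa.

q_ult ≈ 600 kPa

tan26.4° = 0.4964, so N_q = e^(π×0.4964)·tan²(58.2°) = 4.756 × 2.601 = 12.37.
q = γ·D_f = 20.1 × 2.2 = 44.22 kPa.
For the ½γBN_γ term take γ' = 21 − 9.81 = 11.19 kN/m³ (soil below base is submerged).
q·N_q = 44.22 × 12.373 = 547.12 kPa
0.5·γ·B·N_γ = 0.5 × 11.19 × 1.19 × 8.56 = 56.993 kPa
q_ult = 547.12 + 56.993 = 604.11 kPa.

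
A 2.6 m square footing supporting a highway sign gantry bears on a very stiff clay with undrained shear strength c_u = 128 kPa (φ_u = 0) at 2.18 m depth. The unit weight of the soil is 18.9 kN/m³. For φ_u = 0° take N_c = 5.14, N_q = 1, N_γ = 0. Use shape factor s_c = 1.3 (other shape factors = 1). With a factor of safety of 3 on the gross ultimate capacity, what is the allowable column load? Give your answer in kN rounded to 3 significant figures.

P_all ≈ 2020 kN

Effective surcharge at the founding depth q = γ·D_f = 18.9 × 2.18 = 41.202 kPa.
q_ult = c·N_c·s_c + q·N_q
     = 128 × 5.14 × 1.3 + 41.202 × 1
     = 855.3 + 41.202 = 896.5 kPa.
Gross allowable pressure q_all = 896.5 / 3 = 298.83 kPa.
Footing area = 6.76 m², so allowable column load = 298.83 × 6.76 = 2020.1 kN.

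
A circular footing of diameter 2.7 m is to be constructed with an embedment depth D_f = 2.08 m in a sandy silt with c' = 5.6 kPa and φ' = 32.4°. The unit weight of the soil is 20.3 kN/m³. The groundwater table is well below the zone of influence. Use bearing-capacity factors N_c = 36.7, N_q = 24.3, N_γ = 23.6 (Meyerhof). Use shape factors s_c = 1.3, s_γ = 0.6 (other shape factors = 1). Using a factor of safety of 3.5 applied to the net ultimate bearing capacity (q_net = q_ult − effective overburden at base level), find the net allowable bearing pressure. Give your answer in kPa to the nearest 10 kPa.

Overburden at base level: q = 20.3 × 2.08 = 42.224 kPa.
Cohesion term c·N_c·s_c = 5.6 × 36.7 × 1.3 = 267.18 kPa; surcharge term q·N_q = 42.224 × 24.3 = 1026 kPa; self-weight term 0.5·γ·B·N_γ·s_γ = 0.5 × 20.3 × 2.7 × 23.6 × 0.6 = 388.05 kPa.
q_ult = 267.18 + 1026 + 388.05 = 1681.3 kPa.
Net ultimate: q_net = 1681.3 − 42.224 = 1639 kPa.
q_all(net) = 1639 / 3.5 = 468.3 kPa.

q_all(net) ≈ 470 kPa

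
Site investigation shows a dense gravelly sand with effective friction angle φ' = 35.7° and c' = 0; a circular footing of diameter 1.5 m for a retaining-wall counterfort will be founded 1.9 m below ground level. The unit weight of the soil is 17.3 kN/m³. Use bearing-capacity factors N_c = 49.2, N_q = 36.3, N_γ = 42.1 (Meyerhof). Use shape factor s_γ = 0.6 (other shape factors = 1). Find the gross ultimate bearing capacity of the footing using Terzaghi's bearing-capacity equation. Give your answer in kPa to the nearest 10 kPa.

q_ult ≈ 1520 kPa

Effective surcharge at the founding depth q = γ·D_f = 17.3 × 1.9 = 32.87 kPa.
q_ult = q·N_q + 0.5·γ·B·N_γ·s_γ
     = 32.87 × 36.3 + 0.5 × 17.3 × 1.5 × 42.1 × 0.6
     = 1193.2 + 327.75 = 1520.9 kPa.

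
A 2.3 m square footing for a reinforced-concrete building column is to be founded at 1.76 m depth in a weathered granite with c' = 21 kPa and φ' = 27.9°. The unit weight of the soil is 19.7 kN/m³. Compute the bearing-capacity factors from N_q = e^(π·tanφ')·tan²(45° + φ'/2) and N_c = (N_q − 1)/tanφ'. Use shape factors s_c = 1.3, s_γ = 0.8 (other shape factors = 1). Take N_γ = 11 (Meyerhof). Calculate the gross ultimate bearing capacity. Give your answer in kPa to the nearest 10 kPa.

tan27.9° = 0.5295, so N_q = e^(π×0.5295)·tan²(58.95°) = 5.277 × 2.759 = 14.56.
N_c = (14.56 − 1)/tan27.9° = 25.61.
Overburden at base level: q = 19.7 × 1.76 = 34.672 kPa.
Cohesion term c·N_c·s_c = 21 × 25.609 × 1.3 = 699.12 kPa; surcharge term q·N_q = 34.672 × 14.559 = 504.8 kPa; self-weight term 0.5·γ·B·N_γ·s_γ = 0.5 × 19.7 × 2.3 × 11 × 0.8 = 199.36 kPa.
q_ult = 699.12 + 504.8 + 199.36 = 1403.3 kPa.

q_ult ≈ 1400 kPa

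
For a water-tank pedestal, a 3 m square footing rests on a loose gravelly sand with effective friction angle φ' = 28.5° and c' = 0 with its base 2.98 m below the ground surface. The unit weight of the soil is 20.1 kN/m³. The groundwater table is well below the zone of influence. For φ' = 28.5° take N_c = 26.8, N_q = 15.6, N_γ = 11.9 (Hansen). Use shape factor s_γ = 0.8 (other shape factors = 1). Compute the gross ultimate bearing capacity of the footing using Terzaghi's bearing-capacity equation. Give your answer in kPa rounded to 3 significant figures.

q_ult ≈ 1220 kPa

Effective surcharge at the founding depth q = γ·D_f = 20.1 × 2.98 = 59.898 kPa.
q_ult = q·N_q + 0.5·γ·B·N_γ·s_γ
     = 59.898 × 15.6 + 0.5 × 20.1 × 3 × 11.9 × 0.8
     = 934.41 + 287.03 = 1221.4 kPa.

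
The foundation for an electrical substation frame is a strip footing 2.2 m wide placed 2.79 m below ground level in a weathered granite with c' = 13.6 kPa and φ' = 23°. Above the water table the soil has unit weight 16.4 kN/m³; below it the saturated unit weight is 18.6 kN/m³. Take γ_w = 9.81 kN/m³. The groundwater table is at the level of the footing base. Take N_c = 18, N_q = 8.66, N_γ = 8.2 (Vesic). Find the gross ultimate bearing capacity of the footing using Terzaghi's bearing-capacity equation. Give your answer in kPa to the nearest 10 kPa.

q_ult ≈ 720 kPa

q = γ·D_f = 16.4 × 2.79 = 45.756 kPa.
For the ½γBN_γ term take γ' = 18.6 − 9.81 = 8.79 kN/m³ (soil below base is submerged).
c·N_c = 13.6 × 18 = 244.8 kPa
q·N_q = 45.756 × 8.66 = 396.25 kPa
0.5·γ·B·N_γ = 0.5 × 8.79 × 2.2 × 8.2 = 79.286 kPa
q_ult = 244.8 + 396.25 + 79.286 = 720.33 kPa.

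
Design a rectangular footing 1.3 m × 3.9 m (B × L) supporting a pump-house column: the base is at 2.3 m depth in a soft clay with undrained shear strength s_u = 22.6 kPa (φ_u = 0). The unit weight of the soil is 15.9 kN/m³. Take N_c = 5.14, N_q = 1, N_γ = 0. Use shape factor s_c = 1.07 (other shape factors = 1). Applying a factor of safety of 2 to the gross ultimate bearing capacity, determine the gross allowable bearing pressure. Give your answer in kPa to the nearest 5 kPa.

q_all ≈ 80 kPa

Overburden at base level: q = 15.9 × 2.3 = 36.57 kPa.
Cohesion term c·N_c·s_c = 22.6 × 5.14 × 1.07 = 124.3 kPa; surcharge term q·N_q = 36.57 × 1 = 36.57 kPa.
q_ult = 124.3 + 36.57 = 160.87 kPa.
q_all = q_ult / FS = 160.87 / 2 = 80.433 kPa.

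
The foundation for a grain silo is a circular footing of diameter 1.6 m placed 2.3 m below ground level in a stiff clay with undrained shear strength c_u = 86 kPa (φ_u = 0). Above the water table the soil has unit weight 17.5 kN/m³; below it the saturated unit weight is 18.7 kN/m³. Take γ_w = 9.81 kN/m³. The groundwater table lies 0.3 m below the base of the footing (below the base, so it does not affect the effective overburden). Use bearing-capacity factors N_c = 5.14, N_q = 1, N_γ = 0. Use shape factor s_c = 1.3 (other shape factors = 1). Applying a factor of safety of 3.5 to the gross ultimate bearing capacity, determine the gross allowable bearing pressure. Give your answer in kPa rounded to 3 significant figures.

q = γ·D_f = 17.5 × 2.3 = 40.25 kPa.
c·N_c·s_c = 86 × 5.14 × 1.3 = 574.65 kPa
q·N_q = 40.25 × 1 = 40.25 kPa
q_ult = 574.65 + 40.25 = 614.9 kPa.
q_all = q_ult / FS = 614.9 / 3.5 = 175.69 kPa.

q_all ≈ 176 kPa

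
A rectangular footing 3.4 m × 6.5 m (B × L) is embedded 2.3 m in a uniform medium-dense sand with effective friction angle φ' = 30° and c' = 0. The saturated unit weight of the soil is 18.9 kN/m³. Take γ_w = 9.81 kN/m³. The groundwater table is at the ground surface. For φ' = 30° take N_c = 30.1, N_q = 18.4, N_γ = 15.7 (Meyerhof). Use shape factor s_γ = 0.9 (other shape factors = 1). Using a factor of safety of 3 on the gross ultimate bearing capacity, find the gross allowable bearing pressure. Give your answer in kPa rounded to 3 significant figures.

q_all ≈ 201 kPa

With the water table at the surface the whole profile is submerged: γ' = 18.9 − 9.81 = 9.09 kN/m³, so q = γ'·D_f = 20.907 kPa; the same γ' applies in the ½γBN_γ term.
q_ult = q·N_q + 0.5·γ·B·N_γ·s_γ
     = 20.907 × 18.4 + 0.5 × 9.09 × 3.4 × 15.7 × 0.9
     = 384.69 + 218.35 = 603.04 kPa.
q_all = 603.04 / 3 = 201.01 kPa.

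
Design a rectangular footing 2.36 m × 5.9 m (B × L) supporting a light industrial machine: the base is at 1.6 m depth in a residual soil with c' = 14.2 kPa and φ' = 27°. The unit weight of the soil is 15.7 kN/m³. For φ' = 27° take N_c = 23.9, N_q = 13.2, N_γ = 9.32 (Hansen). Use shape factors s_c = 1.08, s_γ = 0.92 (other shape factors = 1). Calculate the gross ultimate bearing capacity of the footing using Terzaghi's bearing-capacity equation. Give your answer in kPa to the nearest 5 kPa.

q = γ·D_f = 15.7 × 1.6 = 25.12 kPa.
c·N_c·s_c = 14.2 × 23.9 × 1.08 = 366.53 kPa
q·N_q = 25.12 × 13.2 = 331.58 kPa
0.5·γ·B·N_γ·s_γ = 0.5 × 15.7 × 2.36 × 9.32 × 0.92 = 158.85 kPa
q_ult = 366.53 + 331.58 + 158.85 = 856.96 kPa.

q_ult ≈ 855 kPa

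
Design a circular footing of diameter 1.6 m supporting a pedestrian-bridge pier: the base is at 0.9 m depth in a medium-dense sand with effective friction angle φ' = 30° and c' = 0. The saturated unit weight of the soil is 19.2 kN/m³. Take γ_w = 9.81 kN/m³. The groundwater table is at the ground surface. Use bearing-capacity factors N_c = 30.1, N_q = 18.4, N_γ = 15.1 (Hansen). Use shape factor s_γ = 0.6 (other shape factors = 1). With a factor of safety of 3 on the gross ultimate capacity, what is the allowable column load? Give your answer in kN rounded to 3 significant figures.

γ' = 19.2 − 9.81 = 9.39 kN/m³ (submerged throughout). q = 9.39 × 0.9 = 8.451 kPa; the same γ' applies in the ½γBN_γ term.
q·N_q = 8.451 × 18.4 = 155.5 kPa
0.5·γ·B·N_γ·s_γ = 0.5 × 9.39 × 1.6 × 15.1 × 0.6 = 68.059 kPa
q_ult = 155.5 + 68.059 = 223.56 kPa.
Gross allowable pressure q_all = 223.56 / 3 = 74.519 kPa.
Footing area = 2.0106 m², so allowable column load = 74.519 × 2.0106 = 149.83 kN.

P_all ≈ 150 kN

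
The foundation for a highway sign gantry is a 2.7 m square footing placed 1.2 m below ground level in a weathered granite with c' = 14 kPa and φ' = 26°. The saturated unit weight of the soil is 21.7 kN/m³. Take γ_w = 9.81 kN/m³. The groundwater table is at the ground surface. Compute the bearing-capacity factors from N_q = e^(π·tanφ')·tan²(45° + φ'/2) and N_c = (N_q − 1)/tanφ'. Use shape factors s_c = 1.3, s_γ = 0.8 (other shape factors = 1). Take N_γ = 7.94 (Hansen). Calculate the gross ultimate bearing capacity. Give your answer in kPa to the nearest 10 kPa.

tan26° = 0.4877, so N_q = e^(π×0.4877)·tan²(58°) = 4.629 × 2.561 = 11.85.
N_c = (11.85 − 1)/tan26° = 22.25.
γ' = 21.7 − 9.81 = 11.89 kN/m³ (submerged throughout). q = 11.89 × 1.2 = 14.268 kPa; the same γ' applies in the ½γBN_γ term.
c·N_c·s_c = 14 × 22.254 × 1.3 = 405.03 kPa
q·N_q = 14.268 × 11.854 = 169.14 kPa
0.5·γ·B·N_γ·s_γ = 0.5 × 11.89 × 2.7 × 7.94 × 0.8 = 101.96 kPa
q_ult = 405.03 + 169.14 + 101.96 = 676.13 kPa.

q_ult ≈ 680 kPa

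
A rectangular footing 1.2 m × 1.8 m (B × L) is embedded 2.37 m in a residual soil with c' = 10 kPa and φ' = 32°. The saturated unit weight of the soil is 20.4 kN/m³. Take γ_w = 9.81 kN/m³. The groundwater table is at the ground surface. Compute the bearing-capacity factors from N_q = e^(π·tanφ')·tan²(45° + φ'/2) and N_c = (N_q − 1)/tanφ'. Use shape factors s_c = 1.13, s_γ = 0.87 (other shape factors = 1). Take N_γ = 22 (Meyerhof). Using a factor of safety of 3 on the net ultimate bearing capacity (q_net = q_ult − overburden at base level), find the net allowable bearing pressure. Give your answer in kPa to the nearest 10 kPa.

q_all(net) ≈ 360 kPa

N_q = e^(π·tan32°)·tan²(61°) = 23.18; N_c = (N_q − 1)/tanφ' = 35.49.
With the water table at the surface the whole profile is submerged: γ' = 20.4 − 9.81 = 10.59 kN/m³, so q = γ'·D_f = 25.098 kPa; the same γ' applies in the ½γBN_γ term.
q_ult = c·N_c·s_c + q·N_q + 0.5·γ·B·N_γ·s_γ
     = 10 × 35.49 × 1.13 + 25.098 × 23.177 + 0.5 × 10.59 × 1.2 × 22 × 0.87
     = 401.04 + 581.7 + 121.62 = 1104.4 kPa.
q_net = 1104.4 − 25.098 = 1079.3 kPa.
q_all(net) = 1079.3 / 3 = 359.75 kPa.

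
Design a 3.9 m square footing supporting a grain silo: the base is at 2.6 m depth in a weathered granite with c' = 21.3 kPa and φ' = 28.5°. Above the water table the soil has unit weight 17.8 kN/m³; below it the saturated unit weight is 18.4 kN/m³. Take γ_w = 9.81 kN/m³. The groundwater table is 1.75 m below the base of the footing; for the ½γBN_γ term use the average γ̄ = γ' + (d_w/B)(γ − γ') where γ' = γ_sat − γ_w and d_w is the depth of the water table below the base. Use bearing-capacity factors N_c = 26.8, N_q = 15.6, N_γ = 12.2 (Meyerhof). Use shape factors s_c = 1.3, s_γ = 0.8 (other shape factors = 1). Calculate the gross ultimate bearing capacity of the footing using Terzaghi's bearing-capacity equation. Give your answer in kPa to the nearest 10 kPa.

q = γ·D_f = 17.8 × 2.6 = 46.28 kPa.
γ' = 8.59 kN/m³; averaging over the depth B below the base, γ̄ = γ' + (d_w/B)(γ − γ') = 12.723 kN/m³.
c·N_c·s_c = 21.3 × 26.8 × 1.3 = 742.09 kPa
q·N_q = 46.28 × 15.6 = 721.97 kPa
0.5·γ·B·N_γ·s_γ = 0.5 × 12.723 × 3.9 × 12.2 × 0.8 = 242.14 kPa
q_ult = 742.09 + 721.97 + 242.14 = 1706.2 kPa.

q_ult ≈ 1710 kPa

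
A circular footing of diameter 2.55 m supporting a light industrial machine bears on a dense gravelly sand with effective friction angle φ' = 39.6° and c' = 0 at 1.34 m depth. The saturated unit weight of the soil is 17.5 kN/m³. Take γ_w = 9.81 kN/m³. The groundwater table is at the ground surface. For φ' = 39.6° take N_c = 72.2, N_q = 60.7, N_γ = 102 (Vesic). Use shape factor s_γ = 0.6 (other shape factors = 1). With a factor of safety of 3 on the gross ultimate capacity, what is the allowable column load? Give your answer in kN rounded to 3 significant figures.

Water table at ground surface, so effective unit weight γ' = 17.5 − 9.81 = 7.69 kN/m³ is used throughout; overburden q = 7.69 × 1.34 = 10.305 kPa; the same γ' applies in the ½γBN_γ term.
Surcharge term q·N_q = 10.305 × 60.7 = 625.49 kPa; self-weight term 0.5·γ·B·N_γ·s_γ = 0.5 × 7.69 × 2.55 × 102 × 0.6 = 600.05 kPa.
q_ult = 625.49 + 600.05 = 1225.5 kPa.
Gross allowable pressure q_all = 1225.5 / 3 = 408.51 kPa.
Footing area = 5.1071 m², so allowable column load = 408.51 × 5.1071 = 2086.3 kN.

P_all ≈ 2090 kN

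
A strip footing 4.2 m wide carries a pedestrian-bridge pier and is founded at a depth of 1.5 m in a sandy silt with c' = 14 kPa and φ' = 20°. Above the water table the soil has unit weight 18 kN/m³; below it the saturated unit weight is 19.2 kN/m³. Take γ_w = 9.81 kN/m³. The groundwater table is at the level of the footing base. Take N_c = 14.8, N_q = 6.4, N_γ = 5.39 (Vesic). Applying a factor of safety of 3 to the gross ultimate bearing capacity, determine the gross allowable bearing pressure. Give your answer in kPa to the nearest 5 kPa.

q_all ≈ 160 kPa

Overburden at base level: q = 18 × 1.5 = 27 kPa.
Below the base the soil is submerged, so the ½γBN_γ term uses γ' = 19.2 − 9.81 = 9.39 kN/m³.
Cohesion term c·N_c = 14 × 14.8 = 207.2 kPa; surcharge term q·N_q = 27 × 6.4 = 172.8 kPa; self-weight term 0.5·γ·B·N_γ = 0.5 × 9.39 × 4.2 × 5.39 = 106.29 kPa.
q_ult = 207.2 + 172.8 + 106.29 = 486.29 kPa.
q_all = q_ult / FS = 486.29 / 3 = 162.1 kPa.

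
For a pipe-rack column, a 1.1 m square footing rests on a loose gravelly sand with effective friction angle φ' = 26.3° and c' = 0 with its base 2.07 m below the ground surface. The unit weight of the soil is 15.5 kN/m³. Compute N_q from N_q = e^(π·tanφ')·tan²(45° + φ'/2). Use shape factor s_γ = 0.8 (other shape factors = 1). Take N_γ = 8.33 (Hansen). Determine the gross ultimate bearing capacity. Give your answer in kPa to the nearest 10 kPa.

q_ult ≈ 450 kPa

tan26.3° = 0.4942, so N_q = e^(π×0.4942)·tan²(58.15°) = 4.724 × 2.591 = 12.24.
Effective surcharge at the founding depth q = γ·D_f = 15.5 × 2.07 = 32.085 kPa.
q_ult = q·N_q + 0.5·γ·B·N_γ·s_γ
     = 32.085 × 12.241 + 0.5 × 15.5 × 1.1 × 8.33 × 0.8
     = 392.74 + 56.811 = 449.55 kPa.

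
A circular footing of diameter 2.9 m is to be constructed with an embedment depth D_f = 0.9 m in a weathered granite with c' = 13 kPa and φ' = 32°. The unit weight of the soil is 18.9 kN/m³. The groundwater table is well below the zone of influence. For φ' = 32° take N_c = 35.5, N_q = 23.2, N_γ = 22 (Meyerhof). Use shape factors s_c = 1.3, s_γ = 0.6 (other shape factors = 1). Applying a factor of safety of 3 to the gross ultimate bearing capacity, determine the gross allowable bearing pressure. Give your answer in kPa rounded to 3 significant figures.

q_all ≈ 452 kPa

q = γ·D_f = 18.9 × 0.9 = 17.01 kPa.
c·N_c·s_c = 13 × 35.5 × 1.3 = 599.95 kPa
q·N_q = 17.01 × 23.2 = 394.63 kPa
0.5·γ·B·N_γ·s_γ = 0.5 × 18.9 × 2.9 × 22 × 0.6 = 361.75 kPa
q_ult = 599.95 + 394.63 + 361.75 = 1356.3 kPa.
q_all = q_ult / FS = 1356.3 / 3 = 452.11 kPa.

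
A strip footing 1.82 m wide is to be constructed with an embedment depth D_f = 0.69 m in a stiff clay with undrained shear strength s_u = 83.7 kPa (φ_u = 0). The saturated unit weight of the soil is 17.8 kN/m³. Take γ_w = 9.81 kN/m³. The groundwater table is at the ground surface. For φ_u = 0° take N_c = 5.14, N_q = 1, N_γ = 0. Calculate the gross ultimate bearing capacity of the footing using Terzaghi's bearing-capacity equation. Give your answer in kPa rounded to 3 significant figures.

γ' = 17.8 − 9.81 = 7.99 kN/m³ (submerged throughout). q = 7.99 × 0.69 = 5.5131 kPa.
c·N_c = 83.7 × 5.14 = 430.22 kPa
q·N_q = 5.5131 × 1 = 5.5131 kPa
q_ult = 430.22 + 5.5131 = 435.73 kPa.

q_ult ≈ 436 kPa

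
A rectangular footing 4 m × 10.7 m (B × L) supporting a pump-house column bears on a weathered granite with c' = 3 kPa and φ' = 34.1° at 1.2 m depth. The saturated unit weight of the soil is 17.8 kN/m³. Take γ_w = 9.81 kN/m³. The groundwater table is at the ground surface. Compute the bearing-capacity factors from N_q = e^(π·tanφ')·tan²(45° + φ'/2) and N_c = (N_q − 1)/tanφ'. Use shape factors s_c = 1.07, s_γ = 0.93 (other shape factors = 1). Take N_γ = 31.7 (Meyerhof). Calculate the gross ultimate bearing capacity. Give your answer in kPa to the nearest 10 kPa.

tan34.1° = 0.6771, so N_q = e^(π×0.6771)·tan²(62.05°) = 8.39 × 3.552 = 29.8.
N_c = (29.8 − 1)/tan34.1° = 42.54.
Water table at ground surface, so effective unit weight γ' = 17.8 − 9.81 = 7.99 kN/m³ is used throughout; overburden q = 7.99 × 1.2 = 9.588 kPa; the same γ' applies in the ½γBN_γ term.
Cohesion term c·N_c·s_c = 3 × 42.539 × 1.07 = 136.55 kPa; surcharge term q·N_q = 9.588 × 29.801 = 285.73 kPa; self-weight term 0.5·γ·B·N_γ·s_γ = 0.5 × 7.99 × 4 × 31.7 × 0.93 = 471.11 kPa.
q_ult = 136.55 + 285.73 + 471.11 = 893.39 kPa.

q_ult ≈ 890 kPa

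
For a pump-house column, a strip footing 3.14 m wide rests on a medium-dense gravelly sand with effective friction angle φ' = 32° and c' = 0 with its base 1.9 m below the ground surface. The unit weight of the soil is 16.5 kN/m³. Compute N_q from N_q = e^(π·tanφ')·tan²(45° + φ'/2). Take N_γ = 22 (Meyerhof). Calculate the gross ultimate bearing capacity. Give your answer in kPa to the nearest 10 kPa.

tan32° = 0.6249, so N_q = e^(π×0.6249)·tan²(61°) = 7.121 × 3.255 = 23.18.
Overburden at base level: q = 16.5 × 1.9 = 31.35 kPa.
Surcharge term q·N_q = 31.35 × 23.177 = 726.59 kPa; self-weight term 0.5·γ·B·N_γ = 0.5 × 16.5 × 3.14 × 22 = 569.91 kPa.
q_ult = 726.59 + 569.91 = 1296.5 kPa.

q_ult ≈ 1300 kPa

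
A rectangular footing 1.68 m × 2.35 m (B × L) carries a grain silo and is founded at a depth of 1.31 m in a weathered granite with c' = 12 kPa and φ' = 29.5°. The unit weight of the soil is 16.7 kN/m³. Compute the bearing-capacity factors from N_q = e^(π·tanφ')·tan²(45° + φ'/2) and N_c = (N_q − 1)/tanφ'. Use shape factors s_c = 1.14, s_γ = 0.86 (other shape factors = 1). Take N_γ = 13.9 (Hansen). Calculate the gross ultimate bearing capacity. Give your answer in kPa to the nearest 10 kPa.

q_ult ≈ 940 kPa

tan29.5° = 0.5658, so N_q = e^(π×0.5658)·tan²(59.75°) = 5.915 × 2.94 = 17.39.
N_c = (17.39 − 1)/tan29.5° = 28.97.
q = γ·D_f = 16.7 × 1.31 = 21.877 kPa.
c·N_c·s_c = 12 × 28.971 × 1.14 = 396.32 kPa
q·N_q = 21.877 × 17.391 = 380.46 kPa
0.5·γ·B·N_γ·s_γ = 0.5 × 16.7 × 1.68 × 13.9 × 0.86 = 167.69 kPa
q_ult = 396.32 + 380.46 + 167.69 = 944.46 kPa.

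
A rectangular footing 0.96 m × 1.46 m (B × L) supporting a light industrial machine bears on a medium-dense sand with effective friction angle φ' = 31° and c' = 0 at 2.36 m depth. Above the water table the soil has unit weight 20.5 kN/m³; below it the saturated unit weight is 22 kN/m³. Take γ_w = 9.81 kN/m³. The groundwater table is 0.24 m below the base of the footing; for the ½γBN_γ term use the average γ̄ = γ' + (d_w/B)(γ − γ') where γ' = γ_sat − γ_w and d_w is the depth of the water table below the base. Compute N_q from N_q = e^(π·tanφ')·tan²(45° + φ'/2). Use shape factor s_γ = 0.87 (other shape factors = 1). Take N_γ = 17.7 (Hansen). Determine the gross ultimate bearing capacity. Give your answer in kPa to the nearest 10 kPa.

tan31° = 0.6009, so N_q = e^(π×0.6009)·tan²(60.5°) = 6.604 × 3.124 = 20.63.
q = γ·D_f = 20.5 × 2.36 = 48.38 kPa.
γ' = 12.19 kN/m³; averaging over the depth B below the base, γ̄ = γ' + (d_w/B)(γ − γ') = 14.268 kN/m³.
q·N_q = 48.38 × 20.631 = 998.12 kPa
0.5·γ·B·N_γ·s_γ = 0.5 × 14.268 × 0.96 × 17.7 × 0.87 = 105.46 kPa
q_ult = 998.12 + 105.46 = 1103.6 kPa.

q_ult ≈ 1100 kPa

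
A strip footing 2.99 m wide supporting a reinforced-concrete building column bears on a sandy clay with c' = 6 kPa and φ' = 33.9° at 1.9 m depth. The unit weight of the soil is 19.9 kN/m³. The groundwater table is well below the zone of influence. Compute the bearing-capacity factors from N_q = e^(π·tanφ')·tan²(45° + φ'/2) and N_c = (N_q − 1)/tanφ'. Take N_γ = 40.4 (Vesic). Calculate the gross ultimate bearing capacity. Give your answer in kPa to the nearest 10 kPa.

tan33.9° = 0.672, so N_q = e^(π×0.672)·tan²(61.95°) = 8.257 × 3.522 = 29.08.
N_c = (29.08 − 1)/tan33.9° = 41.79.
q = γ·D_f = 19.9 × 1.9 = 37.81 kPa.
c·N_c = 6 × 41.793 = 250.76 kPa
q·N_q = 37.81 × 29.083 = 1099.6 kPa
0.5·γ·B·N_γ = 0.5 × 19.9 × 2.99 × 40.4 = 1201.9 kPa
q_ult = 250.76 + 1099.6 + 1201.9 = 2552.3 kPa.

q_ult ≈ 2550 kPa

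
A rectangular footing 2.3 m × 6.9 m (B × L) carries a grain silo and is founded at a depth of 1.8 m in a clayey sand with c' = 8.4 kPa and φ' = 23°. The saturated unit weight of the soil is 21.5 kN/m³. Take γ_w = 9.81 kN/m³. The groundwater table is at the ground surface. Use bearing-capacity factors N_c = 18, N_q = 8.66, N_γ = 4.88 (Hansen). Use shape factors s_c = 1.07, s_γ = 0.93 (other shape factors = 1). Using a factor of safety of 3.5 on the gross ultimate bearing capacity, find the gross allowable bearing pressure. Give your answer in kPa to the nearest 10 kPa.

γ' = 21.5 − 9.81 = 11.69 kN/m³ (submerged throughout). q = 11.69 × 1.8 = 21.042 kPa; the same γ' applies in the ½γBN_γ term.
c·N_c·s_c = 8.4 × 18 × 1.07 = 161.78 kPa
q·N_q = 21.042 × 8.66 = 182.22 kPa
0.5·γ·B·N_γ·s_γ = 0.5 × 11.69 × 2.3 × 4.88 × 0.93 = 61.012 kPa
q_ult = 161.78 + 182.22 + 61.012 = 405.02 kPa.
q_all = 405.02 / 3.5 = 115.72 kPa.

q_all ≈ 120 kPa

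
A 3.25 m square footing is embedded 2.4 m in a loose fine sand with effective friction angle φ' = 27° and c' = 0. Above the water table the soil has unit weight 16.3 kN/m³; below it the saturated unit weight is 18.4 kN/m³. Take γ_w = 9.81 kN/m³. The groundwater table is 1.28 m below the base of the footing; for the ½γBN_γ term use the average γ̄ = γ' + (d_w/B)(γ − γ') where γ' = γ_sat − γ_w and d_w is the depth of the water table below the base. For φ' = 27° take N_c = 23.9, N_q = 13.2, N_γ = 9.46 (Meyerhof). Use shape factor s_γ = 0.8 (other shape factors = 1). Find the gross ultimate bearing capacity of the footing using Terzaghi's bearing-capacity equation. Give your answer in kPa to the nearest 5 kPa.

Effective surcharge at the founding depth q = γ·D_f = 16.3 × 2.4 = 39.12 kPa.
With d_w = 1.28 m < B, γ̄ = 8.59 + (1.28/3.25) × (16.3 − 8.59) = 11.627 kN/m³.
q_ult = q·N_q + 0.5·γ·B·N_γ·s_γ
     = 39.12 × 13.2 + 0.5 × 11.627 × 3.25 × 9.46 × 0.8
     = 516.38 + 142.98 = 659.37 kPa.

q_ult ≈ 660 kPa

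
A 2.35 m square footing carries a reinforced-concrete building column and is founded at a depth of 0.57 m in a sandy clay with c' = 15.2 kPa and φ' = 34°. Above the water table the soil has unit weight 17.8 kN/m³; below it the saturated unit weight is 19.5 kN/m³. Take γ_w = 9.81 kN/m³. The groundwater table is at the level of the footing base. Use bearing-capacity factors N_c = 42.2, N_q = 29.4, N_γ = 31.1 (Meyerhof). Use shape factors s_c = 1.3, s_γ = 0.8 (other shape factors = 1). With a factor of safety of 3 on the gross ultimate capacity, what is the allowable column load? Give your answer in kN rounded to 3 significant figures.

P_all ≈ 2610 kN

Overburden at base level: q = 17.8 × 0.57 = 10.146 kPa.
Below the base the soil is submerged, so the ½γBN_γ term uses γ' = 19.5 − 9.81 = 9.69 kN/m³.
Cohesion term c·N_c·s_c = 15.2 × 42.2 × 1.3 = 833.87 kPa; surcharge term q·N_q = 10.146 × 29.4 = 298.29 kPa; self-weight term 0.5·γ·B·N_γ·s_γ = 0.5 × 9.69 × 2.35 × 31.1 × 0.8 = 283.28 kPa.
q_ult = 833.87 + 298.29 + 283.28 = 1415.4 kPa.
Gross allowable pressure q_all = 1415.4 / 3 = 471.81 kPa.
Footing area = 5.5225 m², so allowable column load = 471.81 × 5.5225 = 2605.6 kN.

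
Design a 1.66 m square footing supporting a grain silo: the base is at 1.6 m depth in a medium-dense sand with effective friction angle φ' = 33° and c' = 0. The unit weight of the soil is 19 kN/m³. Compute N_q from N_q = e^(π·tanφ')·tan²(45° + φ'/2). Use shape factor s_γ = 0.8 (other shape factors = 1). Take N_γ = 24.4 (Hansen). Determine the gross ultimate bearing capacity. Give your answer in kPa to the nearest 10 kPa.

q_ult ≈ 1100 kPa

tan33° = 0.6494, so N_q = e^(π×0.6494)·tan²(61.5°) = 7.692 × 3.392 = 26.09.
Overburden at base level: q = 19 × 1.6 = 30.4 kPa.
Surcharge term q·N_q = 30.4 × 26.092 = 793.2 kPa; self-weight term 0.5·γ·B·N_γ·s_γ = 0.5 × 19 × 1.66 × 24.4 × 0.8 = 307.83 kPa.
q_ult = 793.2 + 307.83 = 1101 kPa.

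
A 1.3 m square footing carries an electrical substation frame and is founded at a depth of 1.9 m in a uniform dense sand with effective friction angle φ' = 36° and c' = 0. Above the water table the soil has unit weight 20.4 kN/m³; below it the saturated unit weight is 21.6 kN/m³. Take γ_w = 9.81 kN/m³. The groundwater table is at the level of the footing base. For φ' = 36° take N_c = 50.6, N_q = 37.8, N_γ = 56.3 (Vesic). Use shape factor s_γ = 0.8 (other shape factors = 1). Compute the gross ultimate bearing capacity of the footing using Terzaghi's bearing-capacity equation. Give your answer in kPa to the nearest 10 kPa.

q_ult ≈ 1810 kPa

q = γ·D_f = 20.4 × 1.9 = 38.76 kPa.
For the ½γBN_γ term take γ' = 21.6 − 9.81 = 11.79 kN/m³ (soil below base is submerged).
q·N_q = 38.76 × 37.8 = 1465.1 kPa
0.5·γ·B·N_γ·s_γ = 0.5 × 11.79 × 1.3 × 56.3 × 0.8 = 345.16 kPa
q_ult = 1465.1 + 345.16 = 1810.3 kPa.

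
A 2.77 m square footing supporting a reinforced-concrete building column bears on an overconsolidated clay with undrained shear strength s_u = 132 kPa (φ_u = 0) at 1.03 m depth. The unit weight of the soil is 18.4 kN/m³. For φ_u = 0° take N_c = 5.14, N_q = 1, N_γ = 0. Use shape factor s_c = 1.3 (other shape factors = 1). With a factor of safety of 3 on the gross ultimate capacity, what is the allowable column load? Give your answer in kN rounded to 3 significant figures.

Effective surcharge at the founding depth q = γ·D_f = 18.4 × 1.03 = 18.952 kPa.
q_ult = c·N_c·s_c + q·N_q
     = 132 × 5.14 × 1.3 + 18.952 × 1
     = 882.02 + 18.952 = 900.98 kPa.
Gross allowable pressure q_all = 900.98 / 3 = 300.33 kPa.
Footing area = 7.6729 m², so allowable column load = 300.33 × 7.6729 = 2304.4 kN.

P_all ≈ 2300 kN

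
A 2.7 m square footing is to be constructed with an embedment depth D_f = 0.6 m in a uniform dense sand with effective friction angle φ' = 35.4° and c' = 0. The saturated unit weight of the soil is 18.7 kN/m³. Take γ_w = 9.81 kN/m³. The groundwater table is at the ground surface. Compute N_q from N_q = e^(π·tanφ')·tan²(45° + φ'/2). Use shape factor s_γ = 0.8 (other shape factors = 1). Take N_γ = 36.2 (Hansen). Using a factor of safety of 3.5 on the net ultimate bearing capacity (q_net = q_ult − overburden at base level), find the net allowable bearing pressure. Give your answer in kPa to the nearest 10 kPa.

q_all(net) ≈ 150 kPa

N_q = e^(π·tan35.4°)·tan²(62.7°) = 35.
γ' = 18.7 − 9.81 = 8.89 kN/m³ (submerged throughout). q = 8.89 × 0.6 = 5.334 kPa; the same γ' applies in the ½γBN_γ term.
q·N_q = 5.334 × 35.001 = 186.69 kPa
0.5·γ·B·N_γ·s_γ = 0.5 × 8.89 × 2.7 × 36.2 × 0.8 = 347.56 kPa
q_ult = 186.69 + 347.56 = 534.26 kPa.
q_net = 534.26 − 5.334 = 528.92 kPa.
q_all(net) = 528.92 / 3.5 = 151.12 kPa.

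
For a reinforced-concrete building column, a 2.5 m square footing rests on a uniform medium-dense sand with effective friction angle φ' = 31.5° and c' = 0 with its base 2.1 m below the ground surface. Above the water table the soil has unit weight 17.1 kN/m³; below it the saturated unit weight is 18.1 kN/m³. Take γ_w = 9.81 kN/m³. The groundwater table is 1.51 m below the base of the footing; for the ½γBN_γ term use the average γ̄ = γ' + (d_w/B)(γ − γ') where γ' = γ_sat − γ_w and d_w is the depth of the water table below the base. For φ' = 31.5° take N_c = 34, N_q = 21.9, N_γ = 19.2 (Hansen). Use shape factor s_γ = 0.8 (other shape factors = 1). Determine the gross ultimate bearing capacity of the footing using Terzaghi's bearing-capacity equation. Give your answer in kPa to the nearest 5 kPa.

Effective surcharge at the founding depth q = γ·D_f = 17.1 × 2.1 = 35.91 kPa.
With d_w = 1.51 m < B, γ̄ = 8.29 + (1.51/2.5) × (17.1 − 8.29) = 13.611 kN/m³.
q_ult = q·N_q + 0.5·γ·B·N_γ·s_γ
     = 35.91 × 21.9 + 0.5 × 13.611 × 2.5 × 19.2 × 0.8
     = 786.43 + 261.34 = 1047.8 kPa.

q_ult ≈ 1050 kPa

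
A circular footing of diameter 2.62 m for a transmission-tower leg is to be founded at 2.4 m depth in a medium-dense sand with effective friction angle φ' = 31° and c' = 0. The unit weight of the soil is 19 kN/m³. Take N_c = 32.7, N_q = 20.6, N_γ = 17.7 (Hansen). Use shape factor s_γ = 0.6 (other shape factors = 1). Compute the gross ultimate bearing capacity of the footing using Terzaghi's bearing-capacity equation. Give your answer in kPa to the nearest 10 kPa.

Effective surcharge at the founding depth q = γ·D_f = 19 × 2.4 = 45.6 kPa.
q_ult = q·N_q + 0.5·γ·B·N_γ·s_γ
     = 45.6 × 20.6 + 0.5 × 19 × 2.62 × 17.7 × 0.6
     = 939.36 + 264.33 = 1203.7 kPa.

q_ult ≈ 1200 kPa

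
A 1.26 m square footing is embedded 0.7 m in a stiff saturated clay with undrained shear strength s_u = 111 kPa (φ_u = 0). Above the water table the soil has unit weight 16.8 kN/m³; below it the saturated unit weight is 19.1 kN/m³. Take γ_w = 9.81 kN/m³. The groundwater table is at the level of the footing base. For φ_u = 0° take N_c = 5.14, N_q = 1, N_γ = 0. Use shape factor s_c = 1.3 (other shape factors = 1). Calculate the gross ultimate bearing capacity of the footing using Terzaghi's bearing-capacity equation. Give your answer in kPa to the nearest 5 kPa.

Overburden at base level: q = 16.8 × 0.7 = 11.76 kPa.
Cohesion term c·N_c·s_c = 111 × 5.14 × 1.3 = 741.7 kPa; surcharge term q·N_q = 11.76 × 1 = 11.76 kPa.
q_ult = 741.7 + 11.76 = 753.46 kPa.

q_ult ≈ 755 kPa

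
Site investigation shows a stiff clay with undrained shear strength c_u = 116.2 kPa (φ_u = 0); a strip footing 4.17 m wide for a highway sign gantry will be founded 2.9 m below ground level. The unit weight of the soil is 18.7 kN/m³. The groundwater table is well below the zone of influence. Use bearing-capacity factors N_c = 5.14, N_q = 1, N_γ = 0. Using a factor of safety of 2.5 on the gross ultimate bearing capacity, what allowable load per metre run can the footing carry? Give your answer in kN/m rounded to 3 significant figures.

q = γ·D_f = 18.7 × 2.9 = 54.23 kPa.
c·N_c = 116.2 × 5.14 = 597.27 kPa
q·N_q = 54.23 × 1 = 54.23 kPa
q_ult = 597.27 + 54.23 = 651.5 kPa.
Gross allowable pressure q_all = 651.5 / 2.5 = 260.6 kPa.
Allowable wall load = q_all × B = 260.6 × 4.17 = 1086.7 kN per metre run.

≈ 1090 kN/m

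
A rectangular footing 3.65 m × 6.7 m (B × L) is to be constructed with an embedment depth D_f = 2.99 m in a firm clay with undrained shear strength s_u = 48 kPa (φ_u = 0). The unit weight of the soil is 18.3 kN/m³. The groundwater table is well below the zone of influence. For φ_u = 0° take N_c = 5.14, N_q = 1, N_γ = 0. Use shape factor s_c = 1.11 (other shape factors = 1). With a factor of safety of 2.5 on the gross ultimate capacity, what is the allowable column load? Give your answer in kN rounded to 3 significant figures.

P_all ≈ 3210 kN

q = γ·D_f = 18.3 × 2.99 = 54.717 kPa.
c·N_c·s_c = 48 × 5.14 × 1.11 = 273.86 kPa
q·N_q = 54.717 × 1 = 54.717 kPa
q_ult = 273.86 + 54.717 = 328.58 kPa.
Gross allowable pressure q_all = 328.58 / 2.5 = 131.43 kPa.
Footing area = 24.455 m², so allowable column load = 131.43 × 24.455 = 3214.1 kN.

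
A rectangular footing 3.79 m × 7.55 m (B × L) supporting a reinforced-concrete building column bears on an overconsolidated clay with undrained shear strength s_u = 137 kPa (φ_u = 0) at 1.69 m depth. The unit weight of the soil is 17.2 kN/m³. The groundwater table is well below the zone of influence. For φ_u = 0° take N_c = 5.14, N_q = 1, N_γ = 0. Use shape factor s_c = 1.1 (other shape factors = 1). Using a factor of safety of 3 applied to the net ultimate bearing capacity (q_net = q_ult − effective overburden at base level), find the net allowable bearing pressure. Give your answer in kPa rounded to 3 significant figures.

q_all(net) ≈ 258 kPa

Effective surcharge at the founding depth q = γ·D_f = 17.2 × 1.69 = 29.068 kPa.
q_ult = c·N_c·s_c + q·N_q
     = 137 × 5.14 × 1.1 + 29.068 × 1
     = 774.6 + 29.068 = 803.67 kPa.
Net ultimate: q_net = 803.67 − 29.068 = 774.6 kPa.
q_all(net) = 774.6 / 3 = 258.2 kPa.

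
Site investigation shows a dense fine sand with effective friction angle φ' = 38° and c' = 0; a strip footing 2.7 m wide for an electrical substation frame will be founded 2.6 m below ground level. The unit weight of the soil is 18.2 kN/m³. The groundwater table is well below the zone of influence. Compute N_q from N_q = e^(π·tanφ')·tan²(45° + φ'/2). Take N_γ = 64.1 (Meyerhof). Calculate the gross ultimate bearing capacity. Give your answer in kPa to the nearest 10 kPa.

q_ult ≈ 3890 kPa

tan38° = 0.7813, so N_q = e^(π×0.7813)·tan²(64°) = 11.64 × 4.204 = 48.93.
Effective surcharge at the founding depth q = γ·D_f = 18.2 × 2.6 = 47.32 kPa.
q_ult = q·N_q + 0.5·γ·B·N_γ
     = 47.32 × 48.933 + 0.5 × 18.2 × 2.7 × 64.1
     = 2315.5 + 1574.9 = 3890.5 kPa.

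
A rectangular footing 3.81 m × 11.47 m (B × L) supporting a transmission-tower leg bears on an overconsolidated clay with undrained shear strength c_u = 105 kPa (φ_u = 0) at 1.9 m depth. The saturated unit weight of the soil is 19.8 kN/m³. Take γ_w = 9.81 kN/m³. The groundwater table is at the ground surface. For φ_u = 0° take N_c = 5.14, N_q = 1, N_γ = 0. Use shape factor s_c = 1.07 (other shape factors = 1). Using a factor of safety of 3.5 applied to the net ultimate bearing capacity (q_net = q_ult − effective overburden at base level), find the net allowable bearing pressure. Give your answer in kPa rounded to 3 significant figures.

q_all(net) ≈ 165 kPa

With the water table at the surface the whole profile is submerged: γ' = 19.8 − 9.81 = 9.99 kN/m³, so q = γ'·D_f = 18.981 kPa.
q_ult = c·N_c·s_c + q·N_q
     = 105 × 5.14 × 1.07 + 18.981 × 1
     = 577.48 + 18.981 = 596.46 kPa.
Net ultimate: q_net = 596.46 − 18.981 = 577.48 kPa.
q_all(net) = 577.48 / 3.5 = 164.99 kPa.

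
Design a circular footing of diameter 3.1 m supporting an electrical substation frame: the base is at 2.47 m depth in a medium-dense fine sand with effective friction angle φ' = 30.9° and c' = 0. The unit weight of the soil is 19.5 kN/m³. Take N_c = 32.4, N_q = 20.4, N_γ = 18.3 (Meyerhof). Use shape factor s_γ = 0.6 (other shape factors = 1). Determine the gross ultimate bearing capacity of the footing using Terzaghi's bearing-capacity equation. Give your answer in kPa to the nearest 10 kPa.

q = γ·D_f = 19.5 × 2.47 = 48.165 kPa.
q·N_q = 48.165 × 20.4 = 982.57 kPa
0.5·γ·B·N_γ·s_γ = 0.5 × 19.5 × 3.1 × 18.3 × 0.6 = 331.87 kPa
q_ult = 982.57 + 331.87 = 1314.4 kPa.

q_ult ≈ 1310 kPa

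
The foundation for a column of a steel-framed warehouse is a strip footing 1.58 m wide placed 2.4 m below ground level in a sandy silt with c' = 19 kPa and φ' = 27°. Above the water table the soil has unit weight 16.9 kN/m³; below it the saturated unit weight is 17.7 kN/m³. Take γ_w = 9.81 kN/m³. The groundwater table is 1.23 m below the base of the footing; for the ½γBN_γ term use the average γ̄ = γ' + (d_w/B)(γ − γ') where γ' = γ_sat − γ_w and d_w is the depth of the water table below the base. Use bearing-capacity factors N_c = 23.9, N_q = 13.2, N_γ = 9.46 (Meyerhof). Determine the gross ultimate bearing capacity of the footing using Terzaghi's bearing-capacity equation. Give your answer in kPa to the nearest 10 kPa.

Overburden at base level: q = 16.9 × 2.4 = 40.56 kPa.
The water table is 1.23 m below the base (< B = 1.58 m), so the ½γBN_γ term uses γ̄ = γ' + (d_w/B)(γ − γ') = 7.89 + (1.23/1.58)(16.9 − 7.89) = 14.904 kN/m³.
Cohesion term c·N_c = 19 × 23.9 = 454.1 kPa; surcharge term q·N_q = 40.56 × 13.2 = 535.39 kPa; self-weight term 0.5·γ·B·N_γ = 0.5 × 14.904 × 1.58 × 9.46 = 111.38 kPa.
q_ult = 454.1 + 535.39 + 111.38 = 1100.9 kPa.

q_ult ≈ 1100 kPa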